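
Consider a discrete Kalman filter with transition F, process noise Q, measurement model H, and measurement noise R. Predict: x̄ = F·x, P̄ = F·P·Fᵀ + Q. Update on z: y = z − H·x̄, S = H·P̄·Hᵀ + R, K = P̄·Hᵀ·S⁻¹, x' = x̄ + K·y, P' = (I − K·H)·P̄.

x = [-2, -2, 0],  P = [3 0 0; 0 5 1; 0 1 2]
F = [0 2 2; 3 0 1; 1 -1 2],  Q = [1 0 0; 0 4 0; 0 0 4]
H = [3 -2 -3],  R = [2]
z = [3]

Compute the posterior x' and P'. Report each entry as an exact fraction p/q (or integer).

x̄ = F·x = [-4, -6, 0]
P̄ = F·P·Fᵀ + Q = [37 6 0; 6 33 12; 0 12 16]
y = z − H·x̄ = [3]
S = H·P̄·Hᵀ + R = [683]
K = P̄·Hᵀ·S⁻¹ = [99/683; -84/683; -72/683]
x' = x̄ + K·y = [-2435/683, -4350/683, -216/683]
P' = (I − K·H)·P̄ = [15470/683 12414/683 7128/683; 12414/683 15483/683 2148/683; 7128/683 2148/683 5744/683]

x' = [-2435/683, -4350/683, -216/683]
P' = [15470/683 12414/683 7128/683; 12414/683 15483/683 2148/683; 7128/683 2148/683 5744/683]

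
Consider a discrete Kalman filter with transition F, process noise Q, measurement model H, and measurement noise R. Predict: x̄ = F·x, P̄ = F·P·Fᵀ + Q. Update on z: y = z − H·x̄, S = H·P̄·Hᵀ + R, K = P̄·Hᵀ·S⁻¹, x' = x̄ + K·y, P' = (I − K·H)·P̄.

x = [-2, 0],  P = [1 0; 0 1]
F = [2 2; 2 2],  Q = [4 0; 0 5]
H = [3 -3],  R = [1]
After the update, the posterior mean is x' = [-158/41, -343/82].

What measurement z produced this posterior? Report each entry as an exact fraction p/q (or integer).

x̄ = F·x = [-4, -4]
P̄ = F·P·Fᵀ + Q = [12 8; 8 13]
S = H·P̄·Hᵀ + R = [82]
K = P̄·Hᵀ·S⁻¹ = [6/41; -15/82]
x' − x̄ = [6/41, -15/82] = K·y
y = (KᵀK)⁻¹·Kᵀ·(x' − x̄) = [1]
z = y + H·x̄ = [1] + [0] = [1]

z = [1]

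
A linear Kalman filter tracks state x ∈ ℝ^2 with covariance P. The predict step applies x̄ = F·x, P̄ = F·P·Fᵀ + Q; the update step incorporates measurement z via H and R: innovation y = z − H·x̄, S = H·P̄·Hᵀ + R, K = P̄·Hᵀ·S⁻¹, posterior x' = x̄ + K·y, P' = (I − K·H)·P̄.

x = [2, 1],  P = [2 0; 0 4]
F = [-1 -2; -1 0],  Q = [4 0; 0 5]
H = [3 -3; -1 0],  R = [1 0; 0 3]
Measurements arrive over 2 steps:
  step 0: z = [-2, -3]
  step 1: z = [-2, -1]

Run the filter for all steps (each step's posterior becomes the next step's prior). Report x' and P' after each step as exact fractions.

step 0: x̄ = F·x = [-4, -2]
step 0: P̄ = F·P·Fᵀ + Q = [22 2; 2 7]
step 0: y = z − H·x̄ = [4, -7]
step 0: S = H·P̄·Hᵀ + R = [226 -60; -60 25]
step 0: K = P̄·Hᵀ·S⁻¹ = [18/205 -686/1025; -99/410 -676/1025]
step 0: x' = x̄ + K·y = [1062/1025, 1692/1025]
step 0: P' = (I − K·H)·P̄ = [2058/1025 2028/1025; 2028/1025 4221/2050]
step 1: x̄ = F·x = [-4446/1025, -1062/1025]
step 1: P̄ = F·P·Fᵀ + Q = [22712/1025 6114/1025; 6114/1025 7183/1025]
step 1: y = z − H·x̄ = [8102/1025, -5471/1025]
step 1: S = H·P̄·Hᵀ + R = [160028/1025 -49794/1025; -49794/1025 25787/1025]
step 1: K = P̄·Hᵀ·S⁻¹ = [74691/803512 -281735/401756; -377697/1607024 -555171/803512]
step 1: x' = x̄ + K·y = [28165/200878, 319005/401756]
step 1: P' = (I − K·H)·P̄ = [845205/401756 1665513/803512; 1665513/803512 3456925/1607024]

step 0: x' = [1062/1025, 1692/1025], P' = [2058/1025 2028/1025; 2028/1025 4221/2050]
step 1: x' = [28165/200878, 319005/401756], P' = [845205/401756 1665513/803512; 1665513/803512 3456925/1607024]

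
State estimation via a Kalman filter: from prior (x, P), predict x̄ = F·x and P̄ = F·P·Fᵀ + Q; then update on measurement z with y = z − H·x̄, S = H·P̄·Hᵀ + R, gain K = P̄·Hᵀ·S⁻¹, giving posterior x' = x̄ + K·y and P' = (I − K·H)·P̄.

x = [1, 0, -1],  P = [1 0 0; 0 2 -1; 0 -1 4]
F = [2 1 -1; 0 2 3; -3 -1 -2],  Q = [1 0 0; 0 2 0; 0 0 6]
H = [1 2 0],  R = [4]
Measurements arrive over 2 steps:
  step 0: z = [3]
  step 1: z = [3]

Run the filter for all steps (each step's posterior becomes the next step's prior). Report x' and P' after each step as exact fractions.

step 0: x' = [107/39, 1/39, -121/39], P' = [1496/117 -758/117 -88/117; -758/117 497/117 -38/117; -88/117 -38/117 1712/117]
step 1: x' = [126121/21955, -31637/21955, -263581/43910], P' = [662476/21955 -341012/21955 -962178/21955; -341012/21955 197114/21955 467636/21955; -962178/21955 467636/21955 4365973/43910]

step 0: x̄ = F·x = [3, -3, -1]
step 0: P̄ = F·P·Fᵀ + Q = [13 -9 1; -9 34 -21; 1 -21 29]
step 0: y = z − H·x̄ = [6]
step 0: S = H·P̄·Hᵀ + R = [117]
step 0: K = P̄·Hᵀ·S⁻¹ = [-5/117; 59/117; -41/117]
step 0: x' = x̄ + K·y = [107/39, 1/39, -121/39]
step 0: P' = (I − K·H)·P̄ = [1496/117 -758/117 -88/117; -758/117 497/117 -38/117; -88/117 -38/117 1712/117]
step 1: x̄ = F·x = [112/13, -361/39, -80/39]
step 1: P̄ = F·P·Fᵀ + Q = [634/13 -860/13 -237/13; -860/13 17174/117 -5660/117; -237/13 -5660/117 15755/117]
step 1: y = z − H·x̄ = [503/39]
step 1: S = H·P̄·Hᵀ + R = [43910/117]
step 1: K = P̄·Hᵀ·S⁻¹ = [-4887/21955; 13304/21955; -13453/43910]
step 1: x' = x̄ + K·y = [126121/21955, -31637/21955, -263581/43910]
step 1: P' = (I − K·H)·P̄ = [662476/21955 -341012/21955 -962178/21955; -341012/21955 197114/21955 467636/21955; -962178/21955 467636/21955 4365973/43910]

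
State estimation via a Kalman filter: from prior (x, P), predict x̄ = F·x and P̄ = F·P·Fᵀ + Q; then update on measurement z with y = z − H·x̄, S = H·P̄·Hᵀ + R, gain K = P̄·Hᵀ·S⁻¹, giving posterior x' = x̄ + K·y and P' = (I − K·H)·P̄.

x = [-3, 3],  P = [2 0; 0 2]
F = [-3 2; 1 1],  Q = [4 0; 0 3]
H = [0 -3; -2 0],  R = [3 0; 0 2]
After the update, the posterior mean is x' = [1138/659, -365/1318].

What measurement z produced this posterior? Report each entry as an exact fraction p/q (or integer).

x̄ = F·x = [15, 0]
P̄ = F·P·Fᵀ + Q = [30 -2; -2 7]
S = H·P̄·Hᵀ + R = [66 -12; -12 122]
K = P̄·Hᵀ·S⁻¹ = [1/659 -324/659; -419/1318 1/659]
x' − x̄ = [-8747/659, -365/1318] = K·y
y = (KᵀK)⁻¹·Kᵀ·(x' − x̄) = [1, 27]
z = y + H·x̄ = [1, 27] + [0, -30] = [1, -3]

z = [1, -3]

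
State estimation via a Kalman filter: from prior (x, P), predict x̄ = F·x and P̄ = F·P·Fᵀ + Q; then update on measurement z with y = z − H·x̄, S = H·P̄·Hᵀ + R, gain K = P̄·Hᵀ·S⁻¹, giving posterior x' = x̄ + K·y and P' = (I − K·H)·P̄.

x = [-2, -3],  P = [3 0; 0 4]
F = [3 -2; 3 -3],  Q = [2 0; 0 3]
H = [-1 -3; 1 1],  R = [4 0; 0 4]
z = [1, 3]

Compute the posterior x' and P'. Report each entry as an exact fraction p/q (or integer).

x' = [-135/1531, 258/1531]
P' = [3870/1531 -1272/1531; -1272/1531 1002/1531]

x̄ = F·x = [0, 3]
P̄ = F·P·Fᵀ + Q = [45 51; 51 66]
y = z − H·x̄ = [10, 0]
S = H·P̄·Hᵀ + R = [949 -447; -447 217]
K = P̄·Hᵀ·S⁻¹ = [-27/3062 1299/3062; -867/3062 -135/3062]
x' = x̄ + K·y = [-135/1531, 258/1531]
P' = (I − K·H)·P̄ = [3870/1531 -1272/1531; -1272/1531 1002/1531]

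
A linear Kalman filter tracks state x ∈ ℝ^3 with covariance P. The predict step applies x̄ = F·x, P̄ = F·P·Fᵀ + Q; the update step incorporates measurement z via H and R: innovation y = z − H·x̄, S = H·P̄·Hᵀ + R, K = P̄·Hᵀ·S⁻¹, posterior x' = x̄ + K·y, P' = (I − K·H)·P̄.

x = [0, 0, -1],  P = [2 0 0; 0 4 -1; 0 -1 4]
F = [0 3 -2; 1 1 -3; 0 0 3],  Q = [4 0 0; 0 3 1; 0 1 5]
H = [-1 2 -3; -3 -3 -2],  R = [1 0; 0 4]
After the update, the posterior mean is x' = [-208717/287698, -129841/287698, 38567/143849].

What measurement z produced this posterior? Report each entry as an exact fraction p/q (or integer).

z = [-1, 3]

x̄ = F·x = [2, 3, -3]
P̄ = F·P·Fᵀ + Q = [68 47 -33; 47 51 -38; -33 -38 41]
S = H·P̄·Hᵀ + R = [712 -550; -550 1233]
K = P̄·Hᵀ·S⁻¹ = [675/575396 -64949/287698; 88477/575396 -31133/287698; -33157/143849 493/143849]
x' − x̄ = [-784113/287698, -992935/287698, 470114/143849] = K·y
y = (KᵀK)⁻¹·Kᵀ·(x' − x̄) = [-14, 12]
z = y + H·x̄ = [-14, 12] + [13, -9] = [-1, 3]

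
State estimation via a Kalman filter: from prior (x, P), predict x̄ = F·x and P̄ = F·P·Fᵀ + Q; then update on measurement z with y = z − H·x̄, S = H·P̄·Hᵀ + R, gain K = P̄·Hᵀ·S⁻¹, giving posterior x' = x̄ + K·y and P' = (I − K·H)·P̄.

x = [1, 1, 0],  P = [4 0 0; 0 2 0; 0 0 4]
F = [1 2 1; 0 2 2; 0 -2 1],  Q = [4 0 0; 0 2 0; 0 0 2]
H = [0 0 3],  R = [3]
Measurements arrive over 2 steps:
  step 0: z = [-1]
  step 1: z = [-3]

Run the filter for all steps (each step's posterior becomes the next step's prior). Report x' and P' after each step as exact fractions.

step 0: x' = [109/43, 2, -16/43], P' = [812/43 16 -4/43; 16 26 0; -4/43 0 14/43]
step 1: x' = [25735/13759, -160/13759, -13904/13759], P' = [250458/13759 67572/13759 -5838/13759; 67572/13759 98526/13759 -4444/13759; -5838/13759 -4444/13759 4572/13759]

step 0: x̄ = F·x = [3, 2, -2]
step 0: P̄ = F·P·Fᵀ + Q = [20 16 -4; 16 26 0; -4 0 14]
step 0: y = z − H·x̄ = [5]
step 0: S = H·P̄·Hᵀ + R = [129]
step 0: K = P̄·Hᵀ·S⁻¹ = [-4/43; 0; 14/43]
step 0: x' = x̄ + K·y = [109/43, 2, -16/43]
step 0: P' = (I − K·H)·P̄ = [812/43 16 -4/43; 16 26 0; -4/43 0 14/43]
step 1: x̄ = F·x = [265/43, 140/43, -188/43]
step 1: P̄ = F·P·Fᵀ + Q = [8214/43 5868/43 -5838/43; 5868/43 4614/43 -4444/43; -5838/43 -4444/43 4572/43]
step 1: y = z − H·x̄ = [435/43]
step 1: S = H·P̄·Hᵀ + R = [41277/43]
step 1: K = P̄·Hᵀ·S⁻¹ = [-5838/13759; -4444/13759; 4572/13759]
step 1: x' = x̄ + K·y = [25735/13759, -160/13759, -13904/13759]
step 1: P' = (I − K·H)·P̄ = [250458/13759 67572/13759 -5838/13759; 67572/13759 98526/13759 -4444/13759; -5838/13759 -4444/13759 4572/13759]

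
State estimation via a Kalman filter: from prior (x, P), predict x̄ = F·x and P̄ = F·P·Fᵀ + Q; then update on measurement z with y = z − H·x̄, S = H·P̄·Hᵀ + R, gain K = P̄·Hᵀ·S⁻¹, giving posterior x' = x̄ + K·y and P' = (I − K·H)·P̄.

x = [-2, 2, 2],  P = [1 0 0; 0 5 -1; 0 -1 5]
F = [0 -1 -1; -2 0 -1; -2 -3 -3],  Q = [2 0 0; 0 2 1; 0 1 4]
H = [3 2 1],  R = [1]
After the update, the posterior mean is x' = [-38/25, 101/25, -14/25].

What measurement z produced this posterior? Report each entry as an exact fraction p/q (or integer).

z = [3]

x̄ = F·x = [-4, 2, -8]
P̄ = F·P·Fᵀ + Q = [10 4 24; 4 11 17; 24 17 80]
S = H·P̄·Hᵀ + R = [475]
K = P̄·Hᵀ·S⁻¹ = [62/475; 51/475; 186/475]
x' − x̄ = [62/25, 51/25, 186/25] = K·y
y = (KᵀK)⁻¹·Kᵀ·(x' − x̄) = [19]
z = y + H·x̄ = [19] + [-16] = [3]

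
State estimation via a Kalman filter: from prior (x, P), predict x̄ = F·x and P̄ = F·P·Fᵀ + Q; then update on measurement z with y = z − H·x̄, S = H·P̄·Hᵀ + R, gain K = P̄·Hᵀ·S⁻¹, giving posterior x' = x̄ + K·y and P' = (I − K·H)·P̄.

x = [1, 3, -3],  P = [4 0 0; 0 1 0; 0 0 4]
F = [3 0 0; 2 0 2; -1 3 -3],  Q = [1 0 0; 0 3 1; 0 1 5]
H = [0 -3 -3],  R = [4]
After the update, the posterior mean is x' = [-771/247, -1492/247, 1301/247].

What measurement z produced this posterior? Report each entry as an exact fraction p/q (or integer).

x̄ = F·x = [3, -4, 17]
P̄ = F·P·Fᵀ + Q = [37 24 -12; 24 35 -31; -12 -31 54]
S = H·P̄·Hᵀ + R = [247]
K = P̄·Hᵀ·S⁻¹ = [-36/247; -12/247; -69/247]
x' − x̄ = [-1512/247, -504/247, -2898/247] = K·y
y = (KᵀK)⁻¹·Kᵀ·(x' − x̄) = [42]
z = y + H·x̄ = [42] + [-39] = [3]

z = [3]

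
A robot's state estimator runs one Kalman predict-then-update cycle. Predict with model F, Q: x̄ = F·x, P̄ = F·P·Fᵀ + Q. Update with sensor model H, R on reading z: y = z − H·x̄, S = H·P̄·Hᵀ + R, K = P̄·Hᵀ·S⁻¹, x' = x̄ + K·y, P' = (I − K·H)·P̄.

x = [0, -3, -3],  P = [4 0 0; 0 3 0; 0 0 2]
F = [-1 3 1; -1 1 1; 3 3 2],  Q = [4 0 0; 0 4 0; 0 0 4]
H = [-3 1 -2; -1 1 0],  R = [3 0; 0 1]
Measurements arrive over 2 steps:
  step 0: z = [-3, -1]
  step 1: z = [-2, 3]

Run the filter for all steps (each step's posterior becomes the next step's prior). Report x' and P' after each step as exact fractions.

step 0: x̄ = F·x = [-12, -6, -15]
step 0: P̄ = F·P·Fᵀ + Q = [37 15 19; 15 13 1; 19 1 75]
step 0: y = z − H·x̄ = [-63, -7]
step 0: S = H·P̄·Hᵀ + R = [783 100; 100 21]
step 0: K = P̄·Hᵀ·S⁻¹ = [-614/6443 -3826/6443; -514/6443 1834/6443; -2526/6443 6506/6443]
step 0: x' = x̄ + K·y = [-11852/6443, -19114/6443, 16951/6443]
step 0: P' = (I − K·H)·P̄ = [71943/6443 68117/6443 -72935/6443; 68117/6443 69951/6443 -66429/6443; -72935/6443 -66429/6443 79977/6443]
step 1: x̄ = F·x = [-28539/6443, 9689/6443, -58996/6443]
step 1: P̄ = F·P·Fᵀ + Q = [145845/6443 -30541/6443 311590/6443; -30541/6443 124421/6443 -251102/6443; 311590/6443 -251102/6443 1176464/6443]
step 1: y = z − H·x̄ = [-226184/6443, -18899/6443]
step 1: S = H·P̄·Hᵀ + R = [11088945/6443 1809504/6443; 1809504/6443 337791/6443]
step 1: K = P̄·Hᵀ·S⁻¹ = [-284232/2710039 322442/8130117; -651640/8130117 2406818/2710039; -1018512/2710039 941660/2710039]
step 1: x' = x̄ + K·y = [-7023599/8130117, 13922689/8130117, 8178368/2710039]
step 1: P' = (I − K·H)·P̄ = [48440407/8130117 16254283/2710039 -15666714/2710039; 16254283/2710039 18661101/2710039 -14725054/2710039; -15666714/2710039 -14725054/2710039 17665312/2710039]

step 0: x' = [-11852/6443, -19114/6443, 16951/6443], P' = [71943/6443 68117/6443 -72935/6443; 68117/6443 69951/6443 -66429/6443; -72935/6443 -66429/6443 79977/6443]
step 1: x' = [-7023599/8130117, 13922689/8130117, 8178368/2710039], P' = [48440407/8130117 16254283/2710039 -15666714/2710039; 16254283/2710039 18661101/2710039 -14725054/2710039; -15666714/2710039 -14725054/2710039 17665312/2710039]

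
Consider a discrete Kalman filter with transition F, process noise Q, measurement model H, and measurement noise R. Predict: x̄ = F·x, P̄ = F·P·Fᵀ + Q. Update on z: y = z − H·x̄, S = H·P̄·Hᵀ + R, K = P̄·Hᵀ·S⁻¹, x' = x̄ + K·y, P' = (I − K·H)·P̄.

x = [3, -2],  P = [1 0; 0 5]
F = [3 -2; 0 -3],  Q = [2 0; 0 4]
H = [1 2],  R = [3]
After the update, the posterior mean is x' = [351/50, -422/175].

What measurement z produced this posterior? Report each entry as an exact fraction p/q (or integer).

z = [2]

x̄ = F·x = [13, 6]
P̄ = F·P·Fᵀ + Q = [31 30; 30 49]
S = H·P̄·Hᵀ + R = [350]
K = P̄·Hᵀ·S⁻¹ = [13/50; 64/175]
x' − x̄ = [-299/50, -1472/175] = K·y
y = (KᵀK)⁻¹·Kᵀ·(x' − x̄) = [-23]
z = y + H·x̄ = [-23] + [25] = [2]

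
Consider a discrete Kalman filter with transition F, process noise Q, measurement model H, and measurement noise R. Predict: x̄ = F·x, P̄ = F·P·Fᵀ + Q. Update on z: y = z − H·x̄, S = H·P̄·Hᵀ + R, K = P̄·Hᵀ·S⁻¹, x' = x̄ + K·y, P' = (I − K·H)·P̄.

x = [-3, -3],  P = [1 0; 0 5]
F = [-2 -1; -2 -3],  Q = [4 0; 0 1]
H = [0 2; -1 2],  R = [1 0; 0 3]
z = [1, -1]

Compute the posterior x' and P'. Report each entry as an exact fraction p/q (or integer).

x̄ = F·x = [9, 15]
P̄ = F·P·Fᵀ + Q = [13 19; 19 50]
y = z − H·x̄ = [-29, -22]
S = H·P̄·Hᵀ + R = [201 162; 162 140]
K = P̄·Hᵀ·S⁻¹ = [635/948 -377/632; 439/948 27/632]
x' = x̄ + K·y = [1279/474, 299/474]
P' = (I − K·H)·P̄ = [4663/1896 635/1896; 635/1896 439/1896]

x' = [1279/474, 299/474]
P' = [4663/1896 635/1896; 635/1896 439/1896]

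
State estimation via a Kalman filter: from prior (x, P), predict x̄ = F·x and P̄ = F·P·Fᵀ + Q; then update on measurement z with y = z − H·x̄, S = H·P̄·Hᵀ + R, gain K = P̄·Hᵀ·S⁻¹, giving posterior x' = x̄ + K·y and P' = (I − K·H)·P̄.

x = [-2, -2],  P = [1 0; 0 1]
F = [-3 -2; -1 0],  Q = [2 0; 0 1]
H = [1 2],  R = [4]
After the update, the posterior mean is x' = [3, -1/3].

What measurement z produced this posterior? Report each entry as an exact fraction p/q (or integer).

z = [1]

x̄ = F·x = [10, 2]
P̄ = F·P·Fᵀ + Q = [15 3; 3 2]
S = H·P̄·Hᵀ + R = [39]
K = P̄·Hᵀ·S⁻¹ = [7/13; 7/39]
x' − x̄ = [-7, -7/3] = K·y
y = (KᵀK)⁻¹·Kᵀ·(x' − x̄) = [-13]
z = y + H·x̄ = [-13] + [14] = [1]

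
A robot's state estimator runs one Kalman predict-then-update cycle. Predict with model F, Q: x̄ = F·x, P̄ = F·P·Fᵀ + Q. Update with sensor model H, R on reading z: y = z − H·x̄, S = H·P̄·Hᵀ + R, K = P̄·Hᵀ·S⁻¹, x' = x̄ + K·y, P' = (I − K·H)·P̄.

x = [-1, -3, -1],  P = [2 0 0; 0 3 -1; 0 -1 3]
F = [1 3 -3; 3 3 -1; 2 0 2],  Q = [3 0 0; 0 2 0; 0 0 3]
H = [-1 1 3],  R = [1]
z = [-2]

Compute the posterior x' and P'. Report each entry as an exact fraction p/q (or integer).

x̄ = F·x = [-7, -11, -4]
P̄ = F·P·Fᵀ + Q = [77 54 -20; 54 56 0; -20 0 23]
y = z − H·x̄ = [14]
S = H·P̄·Hᵀ + R = [353]
K = P̄·Hᵀ·S⁻¹ = [-83/353; 2/353; 89/353]
x' = x̄ + K·y = [-3633/353, -3855/353, -166/353]
P' = (I − K·H)·P̄ = [20292/353 19228/353 327/353; 19228/353 19764/353 -178/353; 327/353 -178/353 198/353]

x' = [-3633/353, -3855/353, -166/353]
P' = [20292/353 19228/353 327/353; 19228/353 19764/353 -178/353; 327/353 -178/353 198/353]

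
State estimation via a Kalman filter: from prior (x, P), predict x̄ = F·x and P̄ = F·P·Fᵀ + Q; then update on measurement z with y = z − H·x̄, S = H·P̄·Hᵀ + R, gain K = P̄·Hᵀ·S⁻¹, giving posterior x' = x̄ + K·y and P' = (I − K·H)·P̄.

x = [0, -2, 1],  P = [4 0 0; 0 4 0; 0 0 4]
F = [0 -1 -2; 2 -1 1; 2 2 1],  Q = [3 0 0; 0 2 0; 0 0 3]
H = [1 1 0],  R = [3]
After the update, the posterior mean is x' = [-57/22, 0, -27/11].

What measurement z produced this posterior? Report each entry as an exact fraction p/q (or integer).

x̄ = F·x = [0, 3, -3]
P̄ = F·P·Fᵀ + Q = [23 -4 -16; -4 26 12; -16 12 39]
S = H·P̄·Hᵀ + R = [44]
K = P̄·Hᵀ·S⁻¹ = [19/44; 1/2; -1/11]
x' − x̄ = [-57/22, -3, 6/11] = K·y
y = (KᵀK)⁻¹·Kᵀ·(x' − x̄) = [-6]
z = y + H·x̄ = [-6] + [3] = [-3]

z = [-3]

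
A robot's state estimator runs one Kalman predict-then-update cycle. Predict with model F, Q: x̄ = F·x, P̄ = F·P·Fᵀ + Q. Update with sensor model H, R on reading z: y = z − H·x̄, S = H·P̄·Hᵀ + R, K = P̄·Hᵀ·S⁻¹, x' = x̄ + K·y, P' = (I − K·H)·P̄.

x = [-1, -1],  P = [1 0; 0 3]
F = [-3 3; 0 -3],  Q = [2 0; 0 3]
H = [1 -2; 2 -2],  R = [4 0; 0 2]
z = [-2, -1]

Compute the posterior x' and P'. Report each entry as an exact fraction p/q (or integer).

x̄ = F·x = [0, 3]
P̄ = F·P·Fᵀ + Q = [38 -27; -27 30]
y = z − H·x̄ = [4, 5]
S = H·P̄·Hᵀ + R = [270 358; 358 490]
K = P̄·Hᵀ·S⁻¹ = [-365/1034 541/1034; -909/2068 183/2068]
x' = x̄ + K·y = [1245/1034, 3483/2068]
P' = (I − K·H)·P̄ = [1271/517 2001/1034; 2001/1034 3819/2068]

x' = [1245/1034, 3483/2068]
P' = [1271/517 2001/1034; 2001/1034 3819/2068]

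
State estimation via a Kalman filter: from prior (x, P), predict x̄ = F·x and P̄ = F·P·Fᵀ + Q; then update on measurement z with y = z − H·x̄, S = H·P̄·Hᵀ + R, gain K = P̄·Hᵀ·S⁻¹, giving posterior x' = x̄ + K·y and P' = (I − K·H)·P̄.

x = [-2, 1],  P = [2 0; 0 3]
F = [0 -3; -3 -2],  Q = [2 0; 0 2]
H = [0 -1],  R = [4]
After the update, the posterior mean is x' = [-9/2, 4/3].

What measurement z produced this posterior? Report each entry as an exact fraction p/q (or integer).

x̄ = F·x = [-3, 4]
P̄ = F·P·Fᵀ + Q = [29 18; 18 32]
S = H·P̄·Hᵀ + R = [36]
K = P̄·Hᵀ·S⁻¹ = [-1/2; -8/9]
x' − x̄ = [-3/2, -8/3] = K·y
y = (KᵀK)⁻¹·Kᵀ·(x' − x̄) = [3]
z = y + H·x̄ = [3] + [-4] = [-1]

z = [-1]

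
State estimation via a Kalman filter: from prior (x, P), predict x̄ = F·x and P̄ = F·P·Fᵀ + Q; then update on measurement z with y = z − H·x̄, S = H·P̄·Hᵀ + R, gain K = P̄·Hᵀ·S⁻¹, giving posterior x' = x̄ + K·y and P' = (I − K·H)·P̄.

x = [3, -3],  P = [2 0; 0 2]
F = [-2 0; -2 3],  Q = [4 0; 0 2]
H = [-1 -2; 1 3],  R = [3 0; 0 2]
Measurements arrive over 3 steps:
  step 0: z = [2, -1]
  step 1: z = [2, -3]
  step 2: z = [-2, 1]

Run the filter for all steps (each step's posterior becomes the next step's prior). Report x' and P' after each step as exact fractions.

step 0: x̄ = F·x = [-6, -15]
step 0: P̄ = F·P·Fᵀ + Q = [12 8; 8 28]
step 0: y = z − H·x̄ = [-34, 50]
step 0: S = H·P̄·Hᵀ + R = [159 -220; -220 314]
step 0: K = P̄·Hᵀ·S⁻¹ = [-4/7 -2/7; 72/763 274/763]
step 0: x' = x̄ + K·y = [-6/7, -193/763]
step 0: P' = (I − K·H)·P̄ = [44/7 -16/7; -16/7 764/763]
step 1: x̄ = F·x = [12/7, 729/763]
step 1: P̄ = F·P·Fᵀ + Q = [204/7 272/7; 272/7 48514/763]
step 1: y = z − H·x̄ = [4292/763, -5784/763]
step 1: S = H·P̄·Hᵀ + R = [337173/763 -461560/763; -461560/763 638276/763]
step 1: K = P̄·Hᵀ·S⁻¹ = [-237116/711599 -47515/711599; 2112/711599 393685/1423198]
step 1: x' = x̄ + K·y = [35180/101657, -114345/101657]
step 1: P' = (I − K·H)·P̄ = [2324104/711599 -806378/711599; -806378/711599 400021/711599]
step 2: x̄ = F·x = [-70360/101657, -413395/101657]
step 2: P̄ = F·P·Fᵀ + Q = [12142812/711599 14134684/711599; 14134684/711599 23996339/711599]
step 2: y = z − H·x̄ = [-1100464/101657, 1412202/101657]
step 2: S = H·P̄·Hᵀ + R = [166801701/711599 -226794266/711599; -226794266/711599 314341165/711599]
step 2: K = P̄·Hᵀ·S⁻¹ = [-466970524/1401072691 -93790184/1401072691; 4460664/1401072691 387086491/1401072691]
step 2: x' = x̄ + K·y = [2782435944/1401072691, -368503187/1401072691]
step 2: P' = (I − K·H)·P̄ = [4577895452/1401072691 -1588491940/1401072691; -1588491940/1401072691 787554974/1401072691]

step 0: x' = [-6/7, -193/763], P' = [44/7 -16/7; -16/7 764/763]
step 1: x' = [35180/101657, -114345/101657], P' = [2324104/711599 -806378/711599; -806378/711599 400021/711599]
step 2: x' = [2782435944/1401072691, -368503187/1401072691], P' = [4577895452/1401072691 -1588491940/1401072691; -1588491940/1401072691 787554974/1401072691]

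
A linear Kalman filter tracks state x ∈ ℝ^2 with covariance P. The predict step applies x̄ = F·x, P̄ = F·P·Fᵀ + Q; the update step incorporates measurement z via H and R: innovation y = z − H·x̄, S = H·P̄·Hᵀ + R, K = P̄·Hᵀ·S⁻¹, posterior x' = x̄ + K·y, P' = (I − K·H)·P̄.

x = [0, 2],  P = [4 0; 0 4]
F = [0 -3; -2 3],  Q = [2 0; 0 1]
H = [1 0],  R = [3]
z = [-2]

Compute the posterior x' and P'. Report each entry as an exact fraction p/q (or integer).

x̄ = F·x = [-6, 6]
P̄ = F·P·Fᵀ + Q = [38 -36; -36 53]
y = z − H·x̄ = [4]
S = H·P̄·Hᵀ + R = [41]
K = P̄·Hᵀ·S⁻¹ = [38/41; -36/41]
x' = x̄ + K·y = [-94/41, 102/41]
P' = (I − K·H)·P̄ = [114/41 -108/41; -108/41 877/41]

x' = [-94/41, 102/41]
P' = [114/41 -108/41; -108/41 877/41]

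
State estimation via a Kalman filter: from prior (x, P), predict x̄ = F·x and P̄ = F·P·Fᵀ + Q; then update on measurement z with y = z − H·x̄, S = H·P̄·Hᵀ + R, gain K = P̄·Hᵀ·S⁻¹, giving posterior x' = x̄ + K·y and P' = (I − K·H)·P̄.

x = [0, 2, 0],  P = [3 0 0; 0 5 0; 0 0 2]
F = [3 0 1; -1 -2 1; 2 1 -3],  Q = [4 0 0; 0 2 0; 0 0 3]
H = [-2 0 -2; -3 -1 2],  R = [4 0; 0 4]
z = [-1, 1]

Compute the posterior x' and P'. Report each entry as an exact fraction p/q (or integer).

x' = [6211/12212, -31553/12212, 25/3053]
P' = [4709/6106 -13779/6106 -956/3053; -13779/6106 205255/18318 17824/9159; -956/3053 17824/9159 7736/9159]

x̄ = F·x = [0, -4, 2]
P̄ = F·P·Fᵀ + Q = [33 -7 12; -7 27 -22; 12 -22 38]
y = z − H·x̄ = [3, -7]
S = H·P̄·Hᵀ + R = [384 12; 12 382]
K = P̄·Hᵀ·S⁻¹ = [-2797/12212 -1043/6106; 5689/36636 -829/6106; -2434/9159 521/3053]
x' = x̄ + K·y = [6211/12212, -31553/12212, 25/3053]
P' = (I − K·H)·P̄ = [4709/6106 -13779/6106 -956/3053; -13779/6106 205255/18318 17824/9159; -956/3053 17824/9159 7736/9159]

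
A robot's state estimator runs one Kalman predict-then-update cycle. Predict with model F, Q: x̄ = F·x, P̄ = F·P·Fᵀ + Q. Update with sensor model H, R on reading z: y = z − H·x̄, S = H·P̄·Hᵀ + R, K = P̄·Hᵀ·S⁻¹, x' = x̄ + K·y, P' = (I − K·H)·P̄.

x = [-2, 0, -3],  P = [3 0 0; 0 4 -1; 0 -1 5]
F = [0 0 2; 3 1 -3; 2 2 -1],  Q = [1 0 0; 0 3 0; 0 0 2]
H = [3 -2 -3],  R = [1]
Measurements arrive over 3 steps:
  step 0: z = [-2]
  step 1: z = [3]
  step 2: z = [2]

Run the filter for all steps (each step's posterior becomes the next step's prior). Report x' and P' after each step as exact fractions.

step 0: x' = [-719/161, -1511/2093, -6938/2093], P' = [1184/161 178/161 1061/161; 178/161 9805/2093 -4086/2093; 1061/161 -4086/2093 16602/2093]
step 1: x' = [-7429115/1040862, -9598001/3122586, -9507949/1561293], P' = [8330981/346954 7230841/1040862 10072931/520431; 7230841/1040862 12457987/3122586 6779870/1561293; 10072931/520431 6779870/1561293 25774946/1561293]
step 2: x' = [-14105249567/1235493770, -3507964461/1235493770, -6299530262/617746885], P' = [80827133437/1235493770 23001561931/1235493770 32755678857/617746885; 23001561931/1235493770 8992768523/1235493770 8544361366/617746885; 32755678857/617746885 8544361366/617746885 27109842594/617746885]

step 0: x̄ = F·x = [-6, 3, -1]
step 0: P̄ = F·P·Fᵀ + Q = [21 -32 -14; -32 85 48; -14 48 39]
step 0: y = z − H·x̄ = [19]
step 0: S = H·P̄·Hᵀ + R = [2093]
step 0: K = P̄·Hᵀ·S⁻¹ = [13/161; -410/2093; -255/2093]
step 0: x' = x̄ + K·y = [-719/161, -1511/2093, -6938/2093]
step 0: P' = (I − K·H)·P̄ = [1184/161 178/161 1061/161; 178/161 9805/2093 -4086/2093; 1061/161 -4086/2093 16602/2093]
step 1: x̄ = F·x = [-13876/2093, -8738/2093, -14778/2093]
step 1: P̄ = F·P·Fᵀ + Q = [68501/2093 -25026/2093 5624/2093; -25026/2093 94156/2093 84745/2093; 5624/2093 84745/2093 101260/2093]
step 1: y = z − H·x̄ = [-13903/2093]
step 1: S = H·P̄·Hᵀ + R = [3122586/2093]
step 1: K = P̄·Hᵀ·S⁻¹ = [79561/1040862; -517625/3122586; -228199/1561293]
step 1: x' = x̄ + K·y = [-7429115/1040862, -9598001/3122586, -9507949/1561293]
step 1: P' = (I − K·H)·P̄ = [8330981/346954 7230841/1040862 10072931/520431; 7230841/1040862 12457987/3122586 6779870/1561293; 10072931/520431 6779870/1561293 25774946/1561293]
step 2: x̄ = F·x = [-19015898/1561293, -9706171/1561293, -22377397/1561293]
step 2: P̄ = F·P·Fᵀ + Q = [104661077/1561293 40222822/1561293 96444760/1561293; 40222822/1561293 60752192/1561293 82061177/1561293; 96444760/1561293 82061177/1561293 142546604/1561293]
step 2: y = z − H·x̄ = [-26374253/1561293]
step 2: S = H·P̄·Hᵀ + R = [1235493770/1561293]
step 2: K = P̄·Hᵀ·S⁻¹ = [-55796693/1235493770; -247019449/1235493770; -151213943/617746885]
step 2: x' = x̄ + K·y = [-14105249567/1235493770, -3507964461/1235493770, -6299530262/617746885]
step 2: P' = (I − K·H)·P̄ = [80827133437/1235493770 23001561931/1235493770 32755678857/617746885; 23001561931/1235493770 8992768523/1235493770 8544361366/617746885; 32755678857/617746885 8544361366/617746885 27109842594/617746885]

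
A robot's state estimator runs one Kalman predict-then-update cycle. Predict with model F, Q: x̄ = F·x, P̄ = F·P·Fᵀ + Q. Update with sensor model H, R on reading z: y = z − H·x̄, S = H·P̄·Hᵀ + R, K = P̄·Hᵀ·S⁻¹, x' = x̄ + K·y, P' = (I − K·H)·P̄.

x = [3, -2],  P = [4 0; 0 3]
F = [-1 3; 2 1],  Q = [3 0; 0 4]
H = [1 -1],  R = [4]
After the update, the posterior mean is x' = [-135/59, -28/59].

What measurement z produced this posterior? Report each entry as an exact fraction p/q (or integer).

z = [-1]

x̄ = F·x = [-9, 4]
P̄ = F·P·Fᵀ + Q = [34 1; 1 23]
S = H·P̄·Hᵀ + R = [59]
K = P̄·Hᵀ·S⁻¹ = [33/59; -22/59]
x' − x̄ = [396/59, -264/59] = K·y
y = (KᵀK)⁻¹·Kᵀ·(x' − x̄) = [12]
z = y + H·x̄ = [12] + [-13] = [-1]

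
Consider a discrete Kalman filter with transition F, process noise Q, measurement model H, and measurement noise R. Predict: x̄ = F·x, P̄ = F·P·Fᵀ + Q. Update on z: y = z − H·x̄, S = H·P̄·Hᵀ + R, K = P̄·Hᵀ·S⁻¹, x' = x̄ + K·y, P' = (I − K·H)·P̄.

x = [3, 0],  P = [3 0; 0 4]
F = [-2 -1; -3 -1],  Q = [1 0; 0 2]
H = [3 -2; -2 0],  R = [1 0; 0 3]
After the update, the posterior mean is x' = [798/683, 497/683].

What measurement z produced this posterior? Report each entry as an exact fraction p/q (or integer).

z = [2, -3]

x̄ = F·x = [-6, -9]
P̄ = F·P·Fᵀ + Q = [17 22; 22 33]
S = H·P̄·Hᵀ + R = [22 -14; -14 71]
K = P̄·Hᵀ·S⁻¹ = [21/1366 -325/683; -308/683 -484/683]
x' − x̄ = [4896/683, 6644/683] = K·y
y = (KᵀK)⁻¹·Kᵀ·(x' − x̄) = [2, -15]
z = y + H·x̄ = [2, -15] + [0, 12] = [2, -3]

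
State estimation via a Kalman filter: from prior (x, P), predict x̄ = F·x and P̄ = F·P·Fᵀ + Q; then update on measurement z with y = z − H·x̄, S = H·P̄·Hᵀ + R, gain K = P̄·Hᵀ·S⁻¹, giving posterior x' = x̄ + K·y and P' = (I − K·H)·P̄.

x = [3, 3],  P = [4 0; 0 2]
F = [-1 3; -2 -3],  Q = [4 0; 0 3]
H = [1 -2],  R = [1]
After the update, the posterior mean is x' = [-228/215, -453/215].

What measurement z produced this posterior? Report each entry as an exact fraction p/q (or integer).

x̄ = F·x = [6, -15]
P̄ = F·P·Fᵀ + Q = [26 -10; -10 37]
S = H·P̄·Hᵀ + R = [215]
K = P̄·Hᵀ·S⁻¹ = [46/215; -84/215]
x' − x̄ = [-1518/215, 2772/215] = K·y
y = (KᵀK)⁻¹·Kᵀ·(x' − x̄) = [-33]
z = y + H·x̄ = [-33] + [36] = [3]

z = [3]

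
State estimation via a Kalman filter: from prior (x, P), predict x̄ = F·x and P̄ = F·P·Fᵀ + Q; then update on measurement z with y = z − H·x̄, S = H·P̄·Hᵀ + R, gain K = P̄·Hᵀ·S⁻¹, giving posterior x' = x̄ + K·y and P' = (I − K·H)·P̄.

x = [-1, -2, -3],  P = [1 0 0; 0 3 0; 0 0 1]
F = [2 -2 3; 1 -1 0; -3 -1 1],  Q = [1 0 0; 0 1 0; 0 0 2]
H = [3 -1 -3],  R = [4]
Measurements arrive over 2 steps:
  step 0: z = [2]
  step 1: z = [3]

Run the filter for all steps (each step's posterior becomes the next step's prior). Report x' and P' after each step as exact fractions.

step 0: x' = [-17/46, 141/46, -44/23], P' = [3455/276 1049/276 252/23; 1049/276 1019/276 57/23; 252/23 57/23 237/23]
step 1: x' = [-706849/102112, -248917/102112, -362599/51056], P' = [1424905/102112 488541/102112 616015/51056; 488541/102112 303137/102112 191115/51056; 616015/51056 191115/51056 841267/76584]

step 0: x̄ = F·x = [-7, 1, 2]
step 0: P̄ = F·P·Fᵀ + Q = [26 8 3; 8 5 0; 3 0 15]
step 0: y = z − H·x̄ = [30]
step 0: S = H·P̄·Hᵀ + R = [276]
step 0: K = P̄·Hᵀ·S⁻¹ = [61/276; 19/276; -3/23]
step 0: x' = x̄ + K·y = [-17/46, 141/46, -44/23]
step 0: P' = (I − K·H)·P̄ = [3455/276 1049/276 252/23; 1049/276 1019/276 57/23; 252/23 57/23 237/23]
step 1: x̄ = F·x = [-290/23, -79/23, -89/23]
step 1: P̄ = F·P·Fᵀ + Q = [5288/23 981/23 -2546/23; 981/23 221/23 -409/23; -2546/23 -409/23 5573/69]
step 1: y = z − H·x̄ = [593/23]
step 1: S = H·P̄·Hᵀ + R = [102112/23]
step 1: K = P̄·Hᵀ·S⁻¹ = [22521/102112; 3949/102112; -6401/51056]
step 1: x' = x̄ + K·y = [-706849/102112, -248917/102112, -362599/51056]
step 1: P' = (I − K·H)·P̄ = [1424905/102112 488541/102112 616015/51056; 488541/102112 303137/102112 191115/51056; 616015/51056 191115/51056 841267/76584]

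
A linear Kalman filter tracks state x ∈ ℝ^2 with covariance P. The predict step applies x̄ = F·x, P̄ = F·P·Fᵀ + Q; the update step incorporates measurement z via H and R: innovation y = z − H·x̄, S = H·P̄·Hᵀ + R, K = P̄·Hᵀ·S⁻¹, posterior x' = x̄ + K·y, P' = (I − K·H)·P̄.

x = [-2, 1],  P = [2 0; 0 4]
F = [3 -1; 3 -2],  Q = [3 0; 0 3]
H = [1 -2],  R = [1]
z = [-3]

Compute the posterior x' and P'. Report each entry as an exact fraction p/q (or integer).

x' = [-83/35, 8/35]
P' = [1021/70 262/35; 262/35 143/35]

x̄ = F·x = [-7, -8]
P̄ = F·P·Fᵀ + Q = [25 26; 26 37]
y = z − H·x̄ = [-12]
S = H·P̄·Hᵀ + R = [70]
K = P̄·Hᵀ·S⁻¹ = [-27/70; -24/35]
x' = x̄ + K·y = [-83/35, 8/35]
P' = (I − K·H)·P̄ = [1021/70 262/35; 262/35 143/35]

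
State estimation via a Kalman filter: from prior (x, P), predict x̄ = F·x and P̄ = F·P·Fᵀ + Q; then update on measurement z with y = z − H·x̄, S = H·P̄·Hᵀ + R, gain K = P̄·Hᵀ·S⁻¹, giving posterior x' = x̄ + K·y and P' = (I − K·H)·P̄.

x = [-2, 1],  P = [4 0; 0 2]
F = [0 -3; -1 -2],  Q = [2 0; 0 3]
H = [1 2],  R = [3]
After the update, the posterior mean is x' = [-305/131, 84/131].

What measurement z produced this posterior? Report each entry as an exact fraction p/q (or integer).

x̄ = F·x = [-3, 0]
P̄ = F·P·Fᵀ + Q = [20 12; 12 15]
S = H·P̄·Hᵀ + R = [131]
K = P̄·Hᵀ·S⁻¹ = [44/131; 42/131]
x' − x̄ = [88/131, 84/131] = K·y
y = (KᵀK)⁻¹·Kᵀ·(x' − x̄) = [2]
z = y + H·x̄ = [2] + [-3] = [-1]

z = [-1]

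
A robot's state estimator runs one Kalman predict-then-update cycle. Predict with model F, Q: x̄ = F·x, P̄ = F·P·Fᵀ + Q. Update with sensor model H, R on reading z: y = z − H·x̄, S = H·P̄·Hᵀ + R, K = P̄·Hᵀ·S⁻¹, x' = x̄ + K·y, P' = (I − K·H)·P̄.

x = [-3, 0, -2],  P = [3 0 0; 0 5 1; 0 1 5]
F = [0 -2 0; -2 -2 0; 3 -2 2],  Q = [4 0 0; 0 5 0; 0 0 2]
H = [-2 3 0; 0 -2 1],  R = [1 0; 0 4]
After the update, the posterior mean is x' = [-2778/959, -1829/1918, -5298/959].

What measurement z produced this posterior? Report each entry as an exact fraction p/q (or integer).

z = [3, -3]

x̄ = F·x = [0, 6, -13]
P̄ = F·P·Fᵀ + Q = [24 20 16; 20 37 -2; 16 -2 61]
S = H·P̄·Hᵀ + R = [190 -180; -180 221]
K = P̄·Hᵀ·S⁻¹ = [-834/4795 -240/959; 2011/9590 -166/959; 1651/4795 551/959]
x' − x̄ = [-2778/959, -13337/1918, 7169/959] = K·y
y = (KᵀK)⁻¹·Kᵀ·(x' − x̄) = [-15, 22]
z = y + H·x̄ = [-15, 22] + [18, -25] = [3, -3]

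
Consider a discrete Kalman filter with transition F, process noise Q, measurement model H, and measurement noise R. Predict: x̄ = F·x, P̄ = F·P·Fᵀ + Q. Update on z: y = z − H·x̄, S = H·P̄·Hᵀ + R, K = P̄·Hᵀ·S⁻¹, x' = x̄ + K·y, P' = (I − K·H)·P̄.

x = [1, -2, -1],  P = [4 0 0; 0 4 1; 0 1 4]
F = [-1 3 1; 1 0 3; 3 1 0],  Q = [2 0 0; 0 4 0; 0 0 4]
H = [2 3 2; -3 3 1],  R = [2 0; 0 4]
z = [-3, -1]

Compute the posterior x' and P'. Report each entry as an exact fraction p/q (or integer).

x' = [-226051/373278, -72628/62213, 311401/373278]
P' = [442903/373278 153447/62213 -1756657/373278; 153447/62213 417092/62213 -769831/62213; -1756657/373278 -769831/62213 8720875/373278]

x̄ = F·x = [-8, -2, 1]
P̄ = F·P·Fᵀ + Q = [52 17 1; 17 44 15; 1 15 44]
y = z − H·x̄ = [17, -20]
S = H·P̄·Hᵀ + R = [1174 252; 252 690]
K = P̄·Hᵀ·S⁻¹ = [22423/124426 -40415/186639; 9254/62213 5276/62213; 11913/124426 16736/186639]
x' = x̄ + K·y = [-226051/373278, -72628/62213, 311401/373278]
P' = (I − K·H)·P̄ = [442903/373278 153447/62213 -1756657/373278; 153447/62213 417092/62213 -769831/62213; -1756657/373278 -769831/62213 8720875/373278]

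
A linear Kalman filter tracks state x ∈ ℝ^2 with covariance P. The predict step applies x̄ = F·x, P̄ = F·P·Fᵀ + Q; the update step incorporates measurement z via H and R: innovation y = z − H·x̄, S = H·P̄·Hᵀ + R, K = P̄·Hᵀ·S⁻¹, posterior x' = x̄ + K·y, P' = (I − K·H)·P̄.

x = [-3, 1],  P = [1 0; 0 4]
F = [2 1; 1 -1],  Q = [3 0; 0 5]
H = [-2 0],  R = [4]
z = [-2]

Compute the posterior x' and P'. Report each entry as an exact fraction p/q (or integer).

x̄ = F·x = [-5, -4]
P̄ = F·P·Fᵀ + Q = [11 -2; -2 10]
y = z − H·x̄ = [-12]
S = H·P̄·Hᵀ + R = [48]
K = P̄·Hᵀ·S⁻¹ = [-11/24; 1/12]
x' = x̄ + K·y = [1/2, -5]
P' = (I − K·H)·P̄ = [11/12 -1/6; -1/6 29/3]

x' = [1/2, -5]
P' = [11/12 -1/6; -1/6 29/3]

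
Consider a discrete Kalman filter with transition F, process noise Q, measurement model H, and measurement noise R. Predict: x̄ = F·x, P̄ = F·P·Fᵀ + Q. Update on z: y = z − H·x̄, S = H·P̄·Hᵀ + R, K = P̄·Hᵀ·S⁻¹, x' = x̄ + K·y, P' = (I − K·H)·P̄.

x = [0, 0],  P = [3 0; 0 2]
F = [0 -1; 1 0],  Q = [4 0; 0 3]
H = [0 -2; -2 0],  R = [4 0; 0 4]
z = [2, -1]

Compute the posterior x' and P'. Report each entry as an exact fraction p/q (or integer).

x' = [3/7, -6/7]
P' = [6/7 0; 0 6/7]

x̄ = F·x = [0, 0]
P̄ = F·P·Fᵀ + Q = [6 0; 0 6]
y = z − H·x̄ = [2, -1]
S = H·P̄·Hᵀ + R = [28 0; 0 28]
K = P̄·Hᵀ·S⁻¹ = [0 -3/7; -3/7 0]
x' = x̄ + K·y = [3/7, -6/7]
P' = (I − K·H)·P̄ = [6/7 0; 0 6/7]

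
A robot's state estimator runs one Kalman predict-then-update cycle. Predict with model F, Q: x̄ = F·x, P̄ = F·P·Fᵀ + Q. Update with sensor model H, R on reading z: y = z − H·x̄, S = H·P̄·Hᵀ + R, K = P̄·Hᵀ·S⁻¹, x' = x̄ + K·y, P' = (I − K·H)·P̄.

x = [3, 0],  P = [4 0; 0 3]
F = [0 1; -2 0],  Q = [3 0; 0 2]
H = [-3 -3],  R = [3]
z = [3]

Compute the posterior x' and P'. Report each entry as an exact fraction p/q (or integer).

x' = [90/73, -168/73]
P' = [330/73 -324/73; -324/73 342/73]

x̄ = F·x = [0, -6]
P̄ = F·P·Fᵀ + Q = [6 0; 0 18]
y = z − H·x̄ = [-15]
S = H·P̄·Hᵀ + R = [219]
K = P̄·Hᵀ·S⁻¹ = [-6/73; -18/73]
x' = x̄ + K·y = [90/73, -168/73]
P' = (I − K·H)·P̄ = [330/73 -324/73; -324/73 342/73]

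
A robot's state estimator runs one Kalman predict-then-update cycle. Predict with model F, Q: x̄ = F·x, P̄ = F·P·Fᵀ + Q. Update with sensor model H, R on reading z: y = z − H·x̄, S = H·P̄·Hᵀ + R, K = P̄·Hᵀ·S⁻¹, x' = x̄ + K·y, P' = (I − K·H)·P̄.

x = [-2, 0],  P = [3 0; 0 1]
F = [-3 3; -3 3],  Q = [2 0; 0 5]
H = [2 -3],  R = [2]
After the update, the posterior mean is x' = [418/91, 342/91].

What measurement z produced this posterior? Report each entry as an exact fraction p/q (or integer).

x̄ = F·x = [6, 6]
P̄ = F·P·Fᵀ + Q = [38 36; 36 41]
S = H·P̄·Hᵀ + R = [91]
K = P̄·Hᵀ·S⁻¹ = [-32/91; -51/91]
x' − x̄ = [-128/91, -204/91] = K·y
y = (KᵀK)⁻¹·Kᵀ·(x' − x̄) = [4]
z = y + H·x̄ = [4] + [-6] = [-2]

z = [-2]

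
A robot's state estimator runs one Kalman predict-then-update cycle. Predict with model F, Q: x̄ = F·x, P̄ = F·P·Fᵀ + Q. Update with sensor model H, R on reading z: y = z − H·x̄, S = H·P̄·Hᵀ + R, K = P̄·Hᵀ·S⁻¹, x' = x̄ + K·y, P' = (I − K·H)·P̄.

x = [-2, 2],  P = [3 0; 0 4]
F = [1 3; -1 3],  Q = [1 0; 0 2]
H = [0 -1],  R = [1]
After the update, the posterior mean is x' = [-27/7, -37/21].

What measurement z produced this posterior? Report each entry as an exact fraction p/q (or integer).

z = [2]

x̄ = F·x = [4, 8]
P̄ = F·P·Fᵀ + Q = [40 33; 33 41]
S = H·P̄·Hᵀ + R = [42]
K = P̄·Hᵀ·S⁻¹ = [-11/14; -41/42]
x' − x̄ = [-55/7, -205/21] = K·y
y = (KᵀK)⁻¹·Kᵀ·(x' − x̄) = [10]
z = y + H·x̄ = [10] + [-8] = [2]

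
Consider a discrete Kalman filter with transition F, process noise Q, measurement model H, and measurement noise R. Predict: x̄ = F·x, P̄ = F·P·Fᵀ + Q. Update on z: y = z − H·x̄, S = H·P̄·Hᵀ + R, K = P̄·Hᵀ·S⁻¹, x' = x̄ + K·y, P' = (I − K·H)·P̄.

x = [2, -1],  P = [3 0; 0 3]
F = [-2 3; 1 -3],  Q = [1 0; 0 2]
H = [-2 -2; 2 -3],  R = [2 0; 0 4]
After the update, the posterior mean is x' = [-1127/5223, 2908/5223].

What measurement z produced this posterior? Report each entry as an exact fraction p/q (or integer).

z = [-1, -2]

x̄ = F·x = [-7, 5]
P̄ = F·P·Fᵀ + Q = [40 -33; -33 32]
S = H·P̄·Hᵀ + R = [26 -34; -34 848]
K = P̄·Hᵀ·S⁻¹ = [-2893/10446 2089/10446; -953/5223 -1036/5223]
x' − x̄ = [35434/5223, -23207/5223] = K·y
y = (KᵀK)⁻¹·Kᵀ·(x' − x̄) = [-5, 27]
z = y + H·x̄ = [-5, 27] + [4, -29] = [-1, -2]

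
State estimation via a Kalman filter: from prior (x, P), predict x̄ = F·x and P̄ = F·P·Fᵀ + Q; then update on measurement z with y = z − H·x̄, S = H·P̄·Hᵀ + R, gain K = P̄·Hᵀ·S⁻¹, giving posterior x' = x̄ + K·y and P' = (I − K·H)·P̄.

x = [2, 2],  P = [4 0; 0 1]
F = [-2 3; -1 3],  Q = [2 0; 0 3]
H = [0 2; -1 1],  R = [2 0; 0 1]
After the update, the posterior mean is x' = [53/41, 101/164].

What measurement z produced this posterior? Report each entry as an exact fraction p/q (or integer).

x̄ = F·x = [2, 4]
P̄ = F·P·Fᵀ + Q = [27 17; 17 16]
S = H·P̄·Hᵀ + R = [66 -2; -2 10]
K = P̄·Hᵀ·S⁻¹ = [20/41 -37/41; 159/328 -1/328]
x' − x̄ = [-29/41, -555/164] = K·y
y = (KᵀK)⁻¹·Kᵀ·(x' − x̄) = [-7, -3]
z = y + H·x̄ = [-7, -3] + [8, 2] = [1, -1]

z = [1, -1]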